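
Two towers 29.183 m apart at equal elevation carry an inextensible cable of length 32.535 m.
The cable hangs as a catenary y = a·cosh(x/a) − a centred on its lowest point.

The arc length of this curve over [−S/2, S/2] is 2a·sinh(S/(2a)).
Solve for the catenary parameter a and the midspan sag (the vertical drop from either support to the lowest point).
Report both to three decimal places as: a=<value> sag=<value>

seed: a₀ = √(S³/(24(L−S))) = √(29.183³/(24·3.352)) = 17.576697
iter 1: u=0.830162  f(a)=+1.174e-01  f'(a)=-4.084e-01  a ← 17.576697 − (+1.174e-01/-4.084e-01) = 17.864237
iter 2: u=0.816800  f(a)=+2.943e-03  f'(a)=-3.881e-01  a ← 17.864237 − (+2.943e-03/-3.881e-01) = 17.871820
iter 3: u=0.816453  f(a)=+1.955e-06  f'(a)=-3.876e-01  a ← 17.871820 − (+1.955e-06/-3.876e-01) = 17.871825
iter 4: u=0.816453  f(a)=+8.598e-13  f'(a)=-3.876e-01  a ← 17.871825 − (+8.598e-13/-3.876e-01) = 17.871825
converged: |Δa| < 1e-12 after 4 iterations
sag = a·(cosh(S/(2a)) − 1) = 17.871825·(cosh(0.816453) − 1) = 6.294964
T_max/T_min = cosh(S/(2a)) = 1.352228

a=17.872 sag=6.295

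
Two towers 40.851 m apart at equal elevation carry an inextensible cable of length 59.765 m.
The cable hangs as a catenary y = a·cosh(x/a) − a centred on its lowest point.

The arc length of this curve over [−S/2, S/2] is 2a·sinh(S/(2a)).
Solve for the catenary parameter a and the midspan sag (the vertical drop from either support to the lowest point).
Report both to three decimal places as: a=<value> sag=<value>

a=13.029 sag=19.570

seed: a₀ = √(S³/(24(L−S))) = √(40.851³/(24·18.914)) = 12.254814
iter 1: u=1.666733  f(a)=+2.808e+00  f'(a)=-4.034e+00  a ← 12.254814 − (+2.808e+00/-4.034e+00) = 12.950866
iter 2: u=1.577153  f(a)=+2.570e-01  f'(a)=-3.326e+00  a ← 12.950866 − (+2.570e-01/-3.326e+00) = 13.028121
iter 3: u=1.567801  f(a)=+2.632e-03  f'(a)=-3.259e+00  a ← 13.028121 − (+2.632e-03/-3.259e+00) = 13.028928
iter 4: u=1.567704  f(a)=+2.822e-07  f'(a)=-3.258e+00  a ← 13.028928 − (+2.822e-07/-3.258e+00) = 13.028928
iter 5: u=1.567704  f(a)=+0.000e+00  f'(a)=-3.258e+00  a ← 13.028928 − (+0.000e+00/-3.258e+00) = 13.028928
converged: |Δa| < 1e-12 after 5 iterations
sag = a·(cosh(S/(2a)) − 1) = 13.028928·(cosh(1.567704) − 1) = 19.570409
T_max/T_min = cosh(S/(2a)) = 2.502074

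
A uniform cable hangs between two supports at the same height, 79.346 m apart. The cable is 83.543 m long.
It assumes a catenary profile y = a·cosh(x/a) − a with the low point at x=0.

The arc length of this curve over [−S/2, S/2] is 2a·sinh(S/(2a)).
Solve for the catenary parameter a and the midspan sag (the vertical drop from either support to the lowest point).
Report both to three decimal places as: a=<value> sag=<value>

seed: a₀ = √(S³/(24(L−S))) = √(79.346³/(24·4.197)) = 70.422664
iter 1: u=0.563356  f(a)=+6.711e-02  f'(a)=-1.230e-01  a ← 70.422664 − (+6.711e-02/-1.230e-01) = 70.968146
iter 2: u=0.559025  f(a)=+7.877e-04  f'(a)=-1.201e-01  a ← 70.968146 − (+7.877e-04/-1.201e-01) = 70.974702
iter 3: u=0.558974  f(a)=+1.114e-07  f'(a)=-1.201e-01  a ← 70.974702 − (+1.114e-07/-1.201e-01) = 70.974703
iter 4: u=0.558974  f(a)=+1.421e-14  f'(a)=-1.201e-01  a ← 70.974703 − (+1.421e-14/-1.201e-01) = 70.974703
converged: |Δa| < 1e-12 after 4 iterations
sag = a·(cosh(S/(2a)) − 1) = 70.974703·(cosh(0.558974) − 1) = 11.379815
T_max/T_min = cosh(S/(2a)) = 1.160336

a=70.975 sag=11.380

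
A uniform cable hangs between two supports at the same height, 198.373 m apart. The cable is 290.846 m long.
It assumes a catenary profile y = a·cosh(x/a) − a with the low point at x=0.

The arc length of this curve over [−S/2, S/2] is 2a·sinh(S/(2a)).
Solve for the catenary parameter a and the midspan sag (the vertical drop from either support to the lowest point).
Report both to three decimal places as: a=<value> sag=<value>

seed: a₀ = √(S³/(24(L−S))) = √(198.373³/(24·92.473)) = 59.307654
iter 1: u=1.672406  f(a)=+1.383e+01  f'(a)=-4.082e+00  a ← 59.307654 − (+1.383e+01/-4.082e+00) = 62.694777
iter 2: u=1.582054  f(a)=+1.273e+00  f'(a)=-3.362e+00  a ← 62.694777 − (+1.273e+00/-3.362e+00) = 63.073385
iter 3: u=1.572557  f(a)=+1.321e-02  f'(a)=-3.293e+00  a ← 63.073385 − (+1.321e-02/-3.293e+00) = 63.077395
iter 4: u=1.572457  f(a)=+1.454e-06  f'(a)=-3.292e+00  a ← 63.077395 − (+1.454e-06/-3.292e+00) = 63.077395
iter 5: u=1.572457  f(a)=+0.000e+00  f'(a)=-3.292e+00  a ← 63.077395 − (+0.000e+00/-3.292e+00) = 63.077395
converged: |Δa| < 1e-12 after 5 iterations
sag = a·(cosh(S/(2a)) − 1) = 63.077395·(cosh(1.572457) − 1) = 95.436348
T_max/T_min = cosh(S/(2a)) = 2.513004

a=63.077 sag=95.436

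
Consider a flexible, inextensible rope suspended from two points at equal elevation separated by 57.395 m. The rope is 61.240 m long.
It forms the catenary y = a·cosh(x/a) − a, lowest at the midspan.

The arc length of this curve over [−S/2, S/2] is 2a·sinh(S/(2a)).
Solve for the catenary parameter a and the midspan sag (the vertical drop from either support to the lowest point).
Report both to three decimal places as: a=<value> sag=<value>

seed: a₀ = √(S³/(24(L−S))) = √(57.395³/(24·3.845)) = 45.264455
iter 1: u=0.633996  f(a)=+7.802e-02  f'(a)=-1.768e-01  a ← 45.264455 − (+7.802e-02/-1.768e-01) = 45.705693
iter 2: u=0.627876  f(a)=+1.155e-03  f'(a)=-1.716e-01  a ← 45.705693 − (+1.155e-03/-1.716e-01) = 45.712426
iter 3: u=0.627783  f(a)=+2.619e-07  f'(a)=-1.715e-01  a ← 45.712426 − (+2.619e-07/-1.715e-01) = 45.712428
iter 4: u=0.627783  f(a)=+2.842e-14  f'(a)=-1.715e-01  a ← 45.712428 − (+2.842e-14/-1.715e-01) = 45.712428
converged: |Δa| < 1e-12 after 4 iterations
sag = a·(cosh(S/(2a)) − 1) = 45.712428·(cosh(0.627783) − 1) = 9.307664
T_max/T_min = cosh(S/(2a)) = 1.203613

a=45.712 sag=9.308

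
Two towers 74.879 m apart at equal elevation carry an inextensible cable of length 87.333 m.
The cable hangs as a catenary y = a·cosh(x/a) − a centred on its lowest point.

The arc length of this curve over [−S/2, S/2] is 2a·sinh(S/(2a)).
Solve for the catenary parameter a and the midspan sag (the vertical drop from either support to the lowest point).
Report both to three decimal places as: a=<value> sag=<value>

seed: a₀ = √(S³/(24(L−S))) = √(74.879³/(24·12.454)) = 37.478310
iter 1: u=0.998964  f(a)=+6.364e-01  f'(a)=-7.333e-01  a ← 37.478310 − (+6.364e-01/-7.333e-01) = 38.346111
iter 2: u=0.976357  f(a)=+2.277e-02  f'(a)=-6.817e-01  a ← 38.346111 − (+2.277e-02/-6.817e-01) = 38.379519
iter 3: u=0.975507  f(a)=+3.156e-05  f'(a)=-6.798e-01  a ← 38.379519 − (+3.156e-05/-6.798e-01) = 38.379565
iter 4: u=0.975506  f(a)=+6.084e-11  f'(a)=-6.798e-01  a ← 38.379565 − (+6.084e-11/-6.798e-01) = 38.379565
iter 5: u=0.975506  f(a)=-1.421e-14  f'(a)=-6.798e-01  a ← 38.379565 − (-1.421e-14/-6.798e-01) = 38.379565
converged: |Δa| < 1e-12 after 5 iterations
sag = a·(cosh(S/(2a)) − 1) = 38.379565·(cosh(0.975506) − 1) = 19.756089
T_max/T_min = cosh(S/(2a)) = 1.514755

a=38.380 sag=19.756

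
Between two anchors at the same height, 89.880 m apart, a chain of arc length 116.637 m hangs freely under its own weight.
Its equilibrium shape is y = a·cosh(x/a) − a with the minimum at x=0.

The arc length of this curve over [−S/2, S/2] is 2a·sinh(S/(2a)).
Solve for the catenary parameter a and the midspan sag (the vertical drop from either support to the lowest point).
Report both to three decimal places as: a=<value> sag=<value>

a=35.035 sag=32.998

seed: a₀ = √(S³/(24(L−S))) = √(89.880³/(24·26.757)) = 33.625617
iter 1: u=1.336481  f(a)=+2.494e+00  f'(a)=-1.894e+00  a ← 33.625617 − (+2.494e+00/-1.894e+00) = 34.941988
iter 2: u=1.286132  f(a)=+1.539e-01  f'(a)=-1.667e+00  a ← 34.941988 − (+1.539e-01/-1.667e+00) = 35.034312
iter 3: u=1.282742  f(a)=+6.717e-04  f'(a)=-1.653e+00  a ← 35.034312 − (+6.717e-04/-1.653e+00) = 35.034719
iter 4: u=1.282728  f(a)=+1.291e-08  f'(a)=-1.653e+00  a ← 35.034719 − (+1.291e-08/-1.653e+00) = 35.034719
iter 5: u=1.282728  f(a)=+1.421e-14  f'(a)=-1.653e+00  a ← 35.034719 − (+1.421e-14/-1.653e+00) = 35.034719
converged: |Δa| < 1e-12 after 5 iterations
sag = a·(cosh(S/(2a)) − 1) = 35.034719·(cosh(1.282728) − 1) = 32.998207
T_max/T_min = cosh(S/(2a)) = 1.941872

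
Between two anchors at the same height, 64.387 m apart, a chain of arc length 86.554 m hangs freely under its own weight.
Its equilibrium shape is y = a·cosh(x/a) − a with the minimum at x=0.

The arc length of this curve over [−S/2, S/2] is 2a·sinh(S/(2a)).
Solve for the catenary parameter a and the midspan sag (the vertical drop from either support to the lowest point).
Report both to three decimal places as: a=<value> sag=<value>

a=23.475 sag=25.759

seed: a₀ = √(S³/(24(L−S))) = √(64.387³/(24·22.167)) = 22.399494
iter 1: u=1.437242  f(a)=+2.405e+00  f'(a)=-2.419e+00  a ← 22.399494 − (+2.405e+00/-2.419e+00) = 23.393685
iter 2: u=1.376162  f(a)=+1.694e-01  f'(a)=-2.090e+00  a ← 23.393685 − (+1.694e-01/-2.090e+00) = 23.474760
iter 3: u=1.371409  f(a)=+9.812e-04  f'(a)=-2.065e+00  a ← 23.474760 − (+9.812e-04/-2.065e+00) = 23.475235
iter 4: u=1.371381  f(a)=+3.333e-08  f'(a)=-2.065e+00  a ← 23.475235 − (+3.333e-08/-2.065e+00) = 23.475235
iter 5: u=1.371381  f(a)=+0.000e+00  f'(a)=-2.065e+00  a ← 23.475235 − (+0.000e+00/-2.065e+00) = 23.475235
converged: |Δa| < 1e-12 after 5 iterations
sag = a·(cosh(S/(2a)) − 1) = 23.475235·(cosh(1.371381) − 1) = 25.758751
T_max/T_min = cosh(S/(2a)) = 2.097273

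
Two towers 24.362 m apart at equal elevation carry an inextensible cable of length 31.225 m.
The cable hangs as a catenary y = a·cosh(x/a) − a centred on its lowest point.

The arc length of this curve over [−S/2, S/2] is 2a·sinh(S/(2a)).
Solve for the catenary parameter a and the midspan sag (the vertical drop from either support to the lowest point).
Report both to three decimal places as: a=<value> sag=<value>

a=9.742 sag=8.661

seed: a₀ = √(S³/(24(L−S))) = √(24.362³/(24·6.863)) = 9.369292
iter 1: u=1.300098  f(a)=+6.039e-01  f'(a)=-1.728e+00  a ← 9.369292 − (+6.039e-01/-1.728e+00) = 9.718768
iter 2: u=1.253348  f(a)=+3.543e-02  f'(a)=-1.531e+00  a ← 9.718768 − (+3.543e-02/-1.531e+00) = 9.741917
iter 3: u=1.250370  f(a)=+1.388e-04  f'(a)=-1.519e+00  a ← 9.741917 − (+1.388e-04/-1.519e+00) = 9.742008
iter 4: u=1.250358  f(a)=+2.148e-09  f'(a)=-1.519e+00  a ← 9.742008 − (+2.148e-09/-1.519e+00) = 9.742008
iter 5: u=1.250358  f(a)=-3.553e-15  f'(a)=-1.519e+00  a ← 9.742008 − (-3.553e-15/-1.519e+00) = 9.742008
converged: |Δa| < 1e-12 after 5 iterations
sag = a·(cosh(S/(2a)) − 1) = 9.742008·(cosh(1.250358) − 1) = 8.660624
T_max/T_min = cosh(S/(2a)) = 1.888998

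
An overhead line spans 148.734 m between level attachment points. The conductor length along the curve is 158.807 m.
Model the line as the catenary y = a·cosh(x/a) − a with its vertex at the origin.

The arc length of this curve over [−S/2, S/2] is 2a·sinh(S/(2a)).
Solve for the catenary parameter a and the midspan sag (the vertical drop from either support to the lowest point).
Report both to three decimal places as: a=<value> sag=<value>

a=117.829 sag=24.258

seed: a₀ = √(S³/(24(L−S))) = √(148.734³/(24·10.073)) = 116.662250
iter 1: u=0.637456  f(a)=+2.066e-01  f'(a)=-1.798e-01  a ← 116.662250 − (+2.066e-01/-1.798e-01) = 117.811539
iter 2: u=0.631237  f(a)=+3.093e-03  f'(a)=-1.745e-01  a ← 117.811539 − (+3.093e-03/-1.745e-01) = 117.829270
iter 3: u=0.631142  f(a)=+7.166e-07  f'(a)=-1.744e-01  a ← 117.829270 − (+7.166e-07/-1.744e-01) = 117.829274
iter 4: u=0.631142  f(a)=+2.842e-14  f'(a)=-1.744e-01  a ← 117.829274 − (+2.842e-14/-1.744e-01) = 117.829274
converged: |Δa| < 1e-12 after 4 iterations
sag = a·(cosh(S/(2a)) − 1) = 117.829274·(cosh(0.631142) − 1) = 24.257508
T_max/T_min = cosh(S/(2a)) = 1.205870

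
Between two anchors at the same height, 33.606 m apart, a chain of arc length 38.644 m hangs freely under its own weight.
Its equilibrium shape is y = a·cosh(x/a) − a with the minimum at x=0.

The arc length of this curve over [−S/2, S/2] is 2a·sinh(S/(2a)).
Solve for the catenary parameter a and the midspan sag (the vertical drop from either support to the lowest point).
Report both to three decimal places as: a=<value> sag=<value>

a=18.102 sag=8.375

seed: a₀ = √(S³/(24(L−S))) = √(33.606³/(24·5.038)) = 17.717014
iter 1: u=0.948410  f(a)=+2.315e-01  f'(a)=-6.215e-01  a ← 17.717014 − (+2.315e-01/-6.215e-01) = 18.089462
iter 2: u=0.928883  f(a)=+7.501e-03  f'(a)=-5.819e-01  a ← 18.089462 − (+7.501e-03/-5.819e-01) = 18.102354
iter 3: u=0.928222  f(a)=+8.460e-06  f'(a)=-5.805e-01  a ← 18.102354 − (+8.460e-06/-5.805e-01) = 18.102368
iter 4: u=0.928221  f(a)=+1.079e-11  f'(a)=-5.805e-01  a ← 18.102368 − (+1.079e-11/-5.805e-01) = 18.102368
iter 5: u=0.928221  f(a)=+0.000e+00  f'(a)=-5.805e-01  a ← 18.102368 − (+0.000e+00/-5.805e-01) = 18.102368
converged: |Δa| < 1e-12 after 5 iterations
sag = a·(cosh(S/(2a)) − 1) = 18.102368·(cosh(0.928221) − 1) = 8.374705
T_max/T_min = cosh(S/(2a)) = 1.462630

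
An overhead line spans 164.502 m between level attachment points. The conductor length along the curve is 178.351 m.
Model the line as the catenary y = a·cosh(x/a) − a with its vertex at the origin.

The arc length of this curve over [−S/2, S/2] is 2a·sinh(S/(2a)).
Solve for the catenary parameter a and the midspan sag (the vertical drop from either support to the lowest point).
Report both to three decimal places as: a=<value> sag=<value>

seed: a₀ = √(S³/(24(L−S))) = √(164.502³/(24·13.849)) = 115.728932
iter 1: u=0.710721  f(a)=+3.540e-01  f'(a)=-2.516e-01  a ← 115.728932 − (+3.540e-01/-2.516e-01) = 117.135716
iter 2: u=0.702185  f(a)=+6.559e-03  f'(a)=-2.424e-01  a ← 117.135716 − (+6.559e-03/-2.424e-01) = 117.162773
iter 3: u=0.702023  f(a)=+2.345e-06  f'(a)=-2.422e-01  a ← 117.162773 − (+2.345e-06/-2.422e-01) = 117.162783
iter 4: u=0.702023  f(a)=+2.842e-13  f'(a)=-2.422e-01  a ← 117.162783 − (+2.842e-13/-2.422e-01) = 117.162783
converged: |Δa| < 1e-12 after 4 iterations
sag = a·(cosh(S/(2a)) − 1) = 117.162783·(cosh(0.702023) − 1) = 30.076436
T_max/T_min = cosh(S/(2a)) = 1.256706

a=117.163 sag=30.076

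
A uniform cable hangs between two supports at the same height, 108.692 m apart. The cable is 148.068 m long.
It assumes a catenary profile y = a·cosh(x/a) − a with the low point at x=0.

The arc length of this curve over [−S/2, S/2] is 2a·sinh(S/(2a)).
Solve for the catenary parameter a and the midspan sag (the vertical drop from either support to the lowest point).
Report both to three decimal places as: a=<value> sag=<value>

a=38.718 sag=44.829

seed: a₀ = √(S³/(24(L−S))) = √(108.692³/(24·39.376)) = 36.861665
iter 1: u=1.474323  f(a)=+4.508e+00  f'(a)=-2.638e+00  a ← 36.861665 − (+4.508e+00/-2.638e+00) = 38.570217
iter 2: u=1.409015  f(a)=+3.324e-01  f'(a)=-2.262e+00  a ← 38.570217 − (+3.324e-01/-2.262e+00) = 38.717121
iter 3: u=1.403668  f(a)=+2.125e-03  f'(a)=-2.234e+00  a ← 38.717121 − (+2.125e-03/-2.234e+00) = 38.718072
iter 4: u=1.403634  f(a)=+8.804e-08  f'(a)=-2.233e+00  a ← 38.718072 − (+8.804e-08/-2.233e+00) = 38.718072
iter 5: u=1.403634  f(a)=+0.000e+00  f'(a)=-2.233e+00  a ← 38.718072 − (+0.000e+00/-2.233e+00) = 38.718072
converged: |Δa| < 1e-12 after 5 iterations
sag = a·(cosh(S/(2a)) − 1) = 38.718072·(cosh(1.403634) − 1) = 44.829054
T_max/T_min = cosh(S/(2a)) = 2.157833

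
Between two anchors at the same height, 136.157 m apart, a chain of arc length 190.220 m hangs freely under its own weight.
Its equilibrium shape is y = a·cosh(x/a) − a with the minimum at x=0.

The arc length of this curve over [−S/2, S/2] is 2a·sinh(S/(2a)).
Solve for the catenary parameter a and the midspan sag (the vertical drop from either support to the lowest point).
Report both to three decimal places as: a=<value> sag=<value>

seed: a₀ = √(S³/(24(L−S))) = √(136.157³/(24·54.063)) = 44.106670
iter 1: u=1.543497  f(a)=+6.818e+00  f'(a)=-3.087e+00  a ← 44.106670 − (+6.818e+00/-3.087e+00) = 46.314834
iter 2: u=1.469907  f(a)=+5.454e-01  f'(a)=-2.611e+00  a ← 46.314834 − (+5.454e-01/-2.611e+00) = 46.523690
iter 3: u=1.463308  f(a)=+4.162e-03  f'(a)=-2.572e+00  a ← 46.523690 − (+4.162e-03/-2.572e+00) = 46.525308
iter 4: u=1.463257  f(a)=+2.464e-07  f'(a)=-2.571e+00  a ← 46.525308 − (+2.464e-07/-2.571e+00) = 46.525308
iter 5: u=1.463257  f(a)=+2.842e-14  f'(a)=-2.571e+00  a ← 46.525308 − (+2.842e-14/-2.571e+00) = 46.525308
converged: |Δa| < 1e-12 after 5 iterations
sag = a·(cosh(S/(2a)) − 1) = 46.525308·(cosh(1.463257) − 1) = 59.354418
T_max/T_min = cosh(S/(2a)) = 2.275745

a=46.525 sag=59.354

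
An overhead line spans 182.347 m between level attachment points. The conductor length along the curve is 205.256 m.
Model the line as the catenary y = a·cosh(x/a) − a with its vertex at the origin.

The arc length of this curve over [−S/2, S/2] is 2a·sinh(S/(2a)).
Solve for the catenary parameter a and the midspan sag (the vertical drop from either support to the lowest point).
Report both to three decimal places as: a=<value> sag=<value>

a=106.936 sag=41.279

seed: a₀ = √(S³/(24(L−S))) = √(182.347³/(24·22.909)) = 105.012077
iter 1: u=0.868219  f(a)=+8.791e-01  f'(a)=-4.701e-01  a ← 105.012077 − (+8.791e-01/-4.701e-01) = 106.882120
iter 2: u=0.853029  f(a)=+2.403e-02  f'(a)=-4.447e-01  a ← 106.882120 − (+2.403e-02/-4.447e-01) = 106.936161
iter 3: u=0.852597  f(a)=+1.908e-05  f'(a)=-4.440e-01  a ← 106.936161 − (+1.908e-05/-4.440e-01) = 106.936204
iter 4: u=0.852597  f(a)=+1.205e-11  f'(a)=-4.440e-01  a ← 106.936204 − (+1.205e-11/-4.440e-01) = 106.936204
converged: |Δa| < 1e-12 after 4 iterations
sag = a·(cosh(S/(2a)) − 1) = 106.936204·(cosh(0.852597) − 1) = 41.279376
T_max/T_min = cosh(S/(2a)) = 1.386019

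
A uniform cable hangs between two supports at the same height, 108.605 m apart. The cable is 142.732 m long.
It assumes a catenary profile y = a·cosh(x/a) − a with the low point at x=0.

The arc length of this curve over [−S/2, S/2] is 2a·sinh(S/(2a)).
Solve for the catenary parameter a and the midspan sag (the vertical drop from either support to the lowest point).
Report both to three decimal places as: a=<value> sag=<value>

seed: a₀ = √(S³/(24(L−S))) = √(108.605³/(24·34.127)) = 39.547593
iter 1: u=1.373092  f(a)=+3.365e+00  f'(a)=-2.074e+00  a ← 39.547593 − (+3.365e+00/-2.074e+00) = 41.170284
iter 2: u=1.318973  f(a)=+2.182e-01  f'(a)=-1.813e+00  a ← 41.170284 − (+2.182e-01/-1.813e+00) = 41.290649
iter 3: u=1.315128  f(a)=+1.058e-03  f'(a)=-1.795e+00  a ← 41.290649 − (+1.058e-03/-1.795e+00) = 41.291238
iter 4: u=1.315110  f(a)=+2.515e-08  f'(a)=-1.795e+00  a ← 41.291238 − (+2.515e-08/-1.795e+00) = 41.291238
iter 5: u=1.315110  f(a)=+0.000e+00  f'(a)=-1.795e+00  a ← 41.291238 − (+0.000e+00/-1.795e+00) = 41.291238
converged: |Δa| < 1e-12 after 5 iterations
sag = a·(cosh(S/(2a)) − 1) = 41.291238·(cosh(1.315110) − 1) = 41.159185
T_max/T_min = cosh(S/(2a)) = 1.996802

a=41.291 sag=41.159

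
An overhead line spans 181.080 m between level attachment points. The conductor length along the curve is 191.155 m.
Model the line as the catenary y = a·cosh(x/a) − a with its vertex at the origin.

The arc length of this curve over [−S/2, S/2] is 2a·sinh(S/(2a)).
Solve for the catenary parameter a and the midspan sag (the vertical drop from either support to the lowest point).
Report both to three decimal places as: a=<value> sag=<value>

a=157.994 sag=26.660

seed: a₀ = √(S³/(24(L−S))) = √(181.080³/(24·10.075)) = 156.703097
iter 1: u=0.577781  f(a)=+1.695e-01  f'(a)=-1.329e-01  a ← 156.703097 − (+1.695e-01/-1.329e-01) = 157.978267
iter 2: u=0.573117  f(a)=+2.091e-03  f'(a)=-1.297e-01  a ← 157.978267 − (+2.091e-03/-1.297e-01) = 157.994396
iter 3: u=0.573058  f(a)=+3.272e-07  f'(a)=-1.296e-01  a ← 157.994396 − (+3.272e-07/-1.296e-01) = 157.994398
iter 4: u=0.573058  f(a)=+0.000e+00  f'(a)=-1.296e-01  a ← 157.994398 − (+0.000e+00/-1.296e-01) = 157.994398
converged: |Δa| < 1e-12 after 4 iterations
sag = a·(cosh(S/(2a)) − 1) = 157.994398·(cosh(0.573058) − 1) = 26.660113
T_max/T_min = cosh(S/(2a)) = 1.168741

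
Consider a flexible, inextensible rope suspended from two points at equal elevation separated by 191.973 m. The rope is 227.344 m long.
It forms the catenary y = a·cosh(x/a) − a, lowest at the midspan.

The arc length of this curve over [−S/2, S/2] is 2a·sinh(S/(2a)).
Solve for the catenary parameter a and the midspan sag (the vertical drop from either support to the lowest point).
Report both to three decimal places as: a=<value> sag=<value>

seed: a₀ = √(S³/(24(L−S))) = √(191.973³/(24·35.371)) = 91.291625
iter 1: u=1.051427  f(a)=+2.007e+00  f'(a)=-8.640e-01  a ← 91.291625 − (+2.007e+00/-8.640e-01) = 93.614943
iter 2: u=1.025333  f(a)=+7.918e-02  f'(a)=-7.971e-01  a ← 93.614943 − (+7.918e-02/-7.971e-01) = 93.714287
iter 3: u=1.024246  f(a)=+1.344e-04  f'(a)=-7.944e-01  a ← 93.714287 − (+1.344e-04/-7.944e-01) = 93.714457
iter 4: u=1.024244  f(a)=+3.888e-10  f'(a)=-7.944e-01  a ← 93.714457 − (+3.888e-10/-7.944e-01) = 93.714457
iter 5: u=1.024244  f(a)=+2.842e-14  f'(a)=-7.944e-01  a ← 93.714457 − (+2.842e-14/-7.944e-01) = 93.714457
converged: |Δa| < 1e-12 after 5 iterations
sag = a·(cosh(S/(2a)) − 1) = 93.714457·(cosh(1.024244) − 1) = 53.607378
T_max/T_min = cosh(S/(2a)) = 1.572029

a=93.714 sag=53.607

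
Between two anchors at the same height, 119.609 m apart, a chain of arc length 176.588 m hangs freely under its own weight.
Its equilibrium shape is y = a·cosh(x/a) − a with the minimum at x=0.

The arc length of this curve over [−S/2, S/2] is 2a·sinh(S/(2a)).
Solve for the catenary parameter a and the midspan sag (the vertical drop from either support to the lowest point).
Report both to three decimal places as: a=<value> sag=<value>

a=37.667 sag=58.326

seed: a₀ = √(S³/(24(L−S))) = √(119.609³/(24·56.979)) = 35.373885
iter 1: u=1.690640  f(a)=+8.720e+00  f'(a)=-4.241e+00  a ← 35.373885 − (+8.720e+00/-4.241e+00) = 37.429731
iter 2: u=1.597781  f(a)=+8.180e-01  f'(a)=-3.480e+00  a ← 37.429731 − (+8.180e-01/-3.480e+00) = 37.664783
iter 3: u=1.587810  f(a)=+8.843e-03  f'(a)=-3.405e+00  a ← 37.664783 − (+8.843e-03/-3.405e+00) = 37.667379
iter 4: u=1.587700  f(a)=+1.058e-06  f'(a)=-3.404e+00  a ← 37.667379 − (+1.058e-06/-3.404e+00) = 37.667380
iter 5: u=1.587700  f(a)=+0.000e+00  f'(a)=-3.404e+00  a ← 37.667380 − (+0.000e+00/-3.404e+00) = 37.667380
converged: |Δa| < 1e-12 after 5 iterations
sag = a·(cosh(S/(2a)) − 1) = 37.667380·(cosh(1.587700) − 1) = 58.325651
T_max/T_min = cosh(S/(2a)) = 2.548439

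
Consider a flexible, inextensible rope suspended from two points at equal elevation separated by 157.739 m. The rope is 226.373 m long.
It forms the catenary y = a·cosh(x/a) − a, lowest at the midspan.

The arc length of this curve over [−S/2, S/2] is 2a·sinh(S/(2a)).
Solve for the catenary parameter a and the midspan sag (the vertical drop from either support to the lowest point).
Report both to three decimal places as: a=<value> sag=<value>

a=51.725 sag=72.720

seed: a₀ = √(S³/(24(L−S))) = √(157.739³/(24·68.634)) = 48.812758
iter 1: u=1.615756  f(a)=+9.537e+00  f'(a)=-3.618e+00  a ← 48.812758 − (+9.537e+00/-3.618e+00) = 51.448522
iter 2: u=1.532979  f(a)=+8.269e-01  f'(a)=-3.016e+00  a ← 51.448522 − (+8.269e-01/-3.016e+00) = 51.722735
iter 3: u=1.524852  f(a)=+7.521e-03  f'(a)=-2.961e+00  a ← 51.722735 − (+7.521e-03/-2.961e+00) = 51.725275
iter 4: u=1.524777  f(a)=+6.347e-07  f'(a)=-2.960e+00  a ← 51.725275 − (+6.347e-07/-2.960e+00) = 51.725275
iter 5: u=1.524777  f(a)=-2.842e-14  f'(a)=-2.960e+00  a ← 51.725275 − (-2.842e-14/-2.960e+00) = 51.725275
converged: |Δa| < 1e-12 after 5 iterations
sag = a·(cosh(S/(2a)) − 1) = 51.725275·(cosh(1.524777) − 1) = 72.720246
T_max/T_min = cosh(S/(2a)) = 2.405894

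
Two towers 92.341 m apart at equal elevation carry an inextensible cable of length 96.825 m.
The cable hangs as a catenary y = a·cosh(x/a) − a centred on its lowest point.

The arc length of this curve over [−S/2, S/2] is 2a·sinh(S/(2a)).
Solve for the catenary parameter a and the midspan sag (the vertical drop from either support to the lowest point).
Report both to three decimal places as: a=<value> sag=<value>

a=86.153 sag=12.671

seed: a₀ = √(S³/(24(L−S))) = √(92.341³/(24·4.484)) = 85.536886
iter 1: u=0.539773  f(a)=+6.578e-02  f'(a)=-1.079e-01  a ← 85.536886 − (+6.578e-02/-1.079e-01) = 86.146324
iter 2: u=0.535954  f(a)=+7.096e-04  f'(a)=-1.056e-01  a ← 86.146324 − (+7.096e-04/-1.056e-01) = 86.153043
iter 3: u=0.535913  f(a)=+8.459e-08  f'(a)=-1.056e-01  a ← 86.153043 − (+8.459e-08/-1.056e-01) = 86.153043
iter 4: u=0.535913  f(a)=+2.842e-14  f'(a)=-1.056e-01  a ← 86.153043 − (+2.842e-14/-1.056e-01) = 86.153043
converged: |Δa| < 1e-12 after 4 iterations
sag = a·(cosh(S/(2a)) − 1) = 86.153043·(cosh(0.535913) − 1) = 12.670623
T_max/T_min = cosh(S/(2a)) = 1.147071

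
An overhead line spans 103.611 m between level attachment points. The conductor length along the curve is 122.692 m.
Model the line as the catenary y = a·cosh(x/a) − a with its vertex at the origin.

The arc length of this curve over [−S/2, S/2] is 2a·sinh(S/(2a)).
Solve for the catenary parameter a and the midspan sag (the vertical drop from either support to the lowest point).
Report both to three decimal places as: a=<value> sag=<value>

seed: a₀ = √(S³/(24(L−S))) = √(103.611³/(24·19.081)) = 49.283621
iter 1: u=1.051171  f(a)=+1.082e+00  f'(a)=-8.633e-01  a ← 49.283621 − (+1.082e+00/-8.633e-01) = 50.537298
iter 2: u=1.025094  f(a)=+4.268e-02  f'(a)=-7.965e-01  a ← 50.537298 − (+4.268e-02/-7.965e-01) = 50.590878
iter 3: u=1.024009  f(a)=+7.237e-05  f'(a)=-7.938e-01  a ← 50.590878 − (+7.237e-05/-7.938e-01) = 50.590969
iter 4: u=1.024007  f(a)=+2.089e-10  f'(a)=-7.938e-01  a ← 50.590969 − (+2.089e-10/-7.938e-01) = 50.590969
iter 5: u=1.024007  f(a)=-1.421e-14  f'(a)=-7.938e-01  a ← 50.590969 − (-1.421e-14/-7.938e-01) = 50.590969
converged: |Δa| < 1e-12 after 5 iterations
sag = a·(cosh(S/(2a)) − 1) = 50.590969·(cosh(1.024007) − 1) = 28.924928
T_max/T_min = cosh(S/(2a)) = 1.571741

a=50.591 sag=28.925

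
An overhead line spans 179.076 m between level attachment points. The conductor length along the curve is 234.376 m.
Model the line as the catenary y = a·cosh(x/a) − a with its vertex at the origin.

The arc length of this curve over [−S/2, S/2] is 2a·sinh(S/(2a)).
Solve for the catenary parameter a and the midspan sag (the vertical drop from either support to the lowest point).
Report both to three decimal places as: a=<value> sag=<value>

seed: a₀ = √(S³/(24(L−S))) = √(179.076³/(24·55.300)) = 65.779095
iter 1: u=1.361192  f(a)=+5.355e+00  f'(a)=-2.014e+00  a ← 65.779095 − (+5.355e+00/-2.014e+00) = 68.437662
iter 2: u=1.308315  f(a)=+3.418e-01  f'(a)=-1.765e+00  a ← 68.437662 − (+3.418e-01/-1.765e+00) = 68.631337
iter 3: u=1.304623  f(a)=+1.602e-03  f'(a)=-1.748e+00  a ← 68.631337 − (+1.602e-03/-1.748e+00) = 68.632253
iter 4: u=1.304605  f(a)=+3.556e-08  f'(a)=-1.748e+00  a ← 68.632253 − (+3.556e-08/-1.748e+00) = 68.632254
iter 5: u=1.304605  f(a)=+0.000e+00  f'(a)=-1.748e+00  a ← 68.632254 − (+0.000e+00/-1.748e+00) = 68.632254
converged: |Δa| < 1e-12 after 5 iterations
sag = a·(cosh(S/(2a)) − 1) = 68.632254·(cosh(1.304605) − 1) = 67.174276
T_max/T_min = cosh(S/(2a)) = 1.978757

a=68.632 sag=67.174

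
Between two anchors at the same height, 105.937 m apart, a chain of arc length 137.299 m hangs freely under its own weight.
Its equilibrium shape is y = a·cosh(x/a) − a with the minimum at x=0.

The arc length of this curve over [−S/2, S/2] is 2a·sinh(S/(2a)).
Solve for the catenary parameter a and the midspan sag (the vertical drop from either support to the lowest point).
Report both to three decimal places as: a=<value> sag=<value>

seed: a₀ = √(S³/(24(L−S))) = √(105.937³/(24·31.362)) = 39.743308
iter 1: u=1.332765  f(a)=+2.906e+00  f'(a)=-1.877e+00  a ← 39.743308 − (+2.906e+00/-1.877e+00) = 41.291628
iter 2: u=1.282790  f(a)=+1.785e-01  f'(a)=-1.653e+00  a ← 41.291628 − (+1.785e-01/-1.653e+00) = 41.399596
iter 3: u=1.279445  f(a)=+7.703e-04  f'(a)=-1.639e+00  a ← 41.399596 − (+7.703e-04/-1.639e+00) = 41.400066
iter 4: u=1.279430  f(a)=+1.449e-08  f'(a)=-1.639e+00  a ← 41.400066 − (+1.449e-08/-1.639e+00) = 41.400066
iter 5: u=1.279430  f(a)=-2.842e-14  f'(a)=-1.639e+00  a ← 41.400066 − (-2.842e-14/-1.639e+00) = 41.400066
converged: |Δa| < 1e-12 after 5 iterations
sag = a·(cosh(S/(2a)) − 1) = 41.400066·(cosh(1.279430) − 1) = 38.766756
T_max/T_min = cosh(S/(2a)) = 1.936394

a=41.400 sag=38.767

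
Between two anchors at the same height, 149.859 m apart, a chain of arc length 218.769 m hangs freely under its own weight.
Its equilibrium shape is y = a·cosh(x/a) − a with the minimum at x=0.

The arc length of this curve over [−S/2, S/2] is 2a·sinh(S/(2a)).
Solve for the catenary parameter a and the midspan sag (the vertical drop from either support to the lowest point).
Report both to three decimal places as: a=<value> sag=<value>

a=47.942 sag=71.487

seed: a₀ = √(S³/(24(L−S))) = √(149.859³/(24·68.910)) = 45.110485
iter 1: u=1.661022  f(a)=+1.016e+01  f'(a)=-3.986e+00  a ← 45.110485 − (+1.016e+01/-3.986e+00) = 47.658487
iter 2: u=1.572217  f(a)=+9.239e-01  f'(a)=-3.291e+00  a ← 47.658487 − (+9.239e-01/-3.291e+00) = 47.939274
iter 3: u=1.563009  f(a)=+9.339e-03  f'(a)=-3.224e+00  a ← 47.939274 − (+9.339e-03/-3.224e+00) = 47.942170
iter 4: u=1.562914  f(a)=+9.754e-07  f'(a)=-3.224e+00  a ← 47.942170 − (+9.754e-07/-3.224e+00) = 47.942171
iter 5: u=1.562914  f(a)=-2.842e-14  f'(a)=-3.224e+00  a ← 47.942171 − (-2.842e-14/-3.224e+00) = 47.942171
converged: |Δa| < 1e-12 after 5 iterations
sag = a·(cosh(S/(2a)) − 1) = 47.942171·(cosh(1.562914) − 1) = 71.487393
T_max/T_min = cosh(S/(2a)) = 2.491117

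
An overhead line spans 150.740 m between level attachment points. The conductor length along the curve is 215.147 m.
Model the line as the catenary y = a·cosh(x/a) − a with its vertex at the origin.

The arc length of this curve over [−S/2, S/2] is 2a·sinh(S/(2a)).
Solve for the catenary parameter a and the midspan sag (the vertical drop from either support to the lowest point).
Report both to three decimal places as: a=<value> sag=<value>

a=49.835 sag=68.721

seed: a₀ = √(S³/(24(L−S))) = √(150.740³/(24·64.407)) = 47.072863
iter 1: u=1.601135  f(a)=+8.778e+00  f'(a)=-3.505e+00  a ← 47.072863 − (+8.778e+00/-3.505e+00) = 49.577034
iter 2: u=1.520260  f(a)=+7.491e-01  f'(a)=-2.930e+00  a ← 49.577034 − (+7.491e-01/-2.930e+00) = 49.832671
iter 3: u=1.512462  f(a)=+6.581e-03  f'(a)=-2.879e+00  a ← 49.832671 − (+6.581e-03/-2.879e+00) = 49.834957
iter 4: u=1.512392  f(a)=+5.176e-07  f'(a)=-2.879e+00  a ← 49.834957 − (+5.176e-07/-2.879e+00) = 49.834957
iter 5: u=1.512392  f(a)=-2.842e-14  f'(a)=-2.879e+00  a ← 49.834957 − (-2.842e-14/-2.879e+00) = 49.834957
converged: |Δa| < 1e-12 after 5 iterations
sag = a·(cosh(S/(2a)) − 1) = 49.834957·(cosh(1.512392) − 1) = 68.721278
T_max/T_min = cosh(S/(2a)) = 2.378977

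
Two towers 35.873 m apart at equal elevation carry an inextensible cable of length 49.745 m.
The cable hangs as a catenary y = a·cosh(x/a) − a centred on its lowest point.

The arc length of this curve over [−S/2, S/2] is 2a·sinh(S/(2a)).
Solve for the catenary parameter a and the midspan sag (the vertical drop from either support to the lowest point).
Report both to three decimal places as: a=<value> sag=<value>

a=12.406 sag=15.389

seed: a₀ = √(S³/(24(L−S))) = √(35.873³/(24·13.872)) = 11.775419
iter 1: u=1.523215  f(a)=+1.701e+00  f'(a)=-2.950e+00  a ← 11.775419 − (+1.701e+00/-2.950e+00) = 12.352056
iter 2: u=1.452106  f(a)=+1.329e-01  f'(a)=-2.505e+00  a ← 12.352056 − (+1.329e-01/-2.505e+00) = 12.405116
iter 3: u=1.445895  f(a)=+9.640e-04  f'(a)=-2.469e+00  a ← 12.405116 − (+9.640e-04/-2.469e+00) = 12.405507
iter 4: u=1.445850  f(a)=+5.150e-08  f'(a)=-2.469e+00  a ← 12.405507 − (+5.150e-08/-2.469e+00) = 12.405507
iter 5: u=1.445850  f(a)=+7.105e-15  f'(a)=-2.469e+00  a ← 12.405507 − (+7.105e-15/-2.469e+00) = 12.405507
converged: |Δa| < 1e-12 after 5 iterations
sag = a·(cosh(S/(2a)) − 1) = 12.405507·(cosh(1.445850) − 1) = 15.389058
T_max/T_min = cosh(S/(2a)) = 2.240502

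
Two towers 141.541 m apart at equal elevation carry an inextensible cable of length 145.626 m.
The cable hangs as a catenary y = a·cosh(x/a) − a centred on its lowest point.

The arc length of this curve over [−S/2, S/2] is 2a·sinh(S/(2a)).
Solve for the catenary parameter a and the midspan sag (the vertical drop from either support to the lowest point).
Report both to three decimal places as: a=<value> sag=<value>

seed: a₀ = √(S³/(24(L−S))) = √(141.541³/(24·4.085)) = 170.067661
iter 1: u=0.416131  f(a)=+3.552e-02  f'(a)=-4.888e-02  a ← 170.067661 − (+3.552e-02/-4.888e-02) = 170.794289
iter 2: u=0.414361  f(a)=+2.289e-04  f'(a)=-4.825e-02  a ← 170.794289 − (+2.289e-04/-4.825e-02) = 170.799033
iter 3: u=0.414350  f(a)=+9.646e-09  f'(a)=-4.824e-02  a ← 170.799033 − (+9.646e-09/-4.824e-02) = 170.799033
iter 4: u=0.414350  f(a)=+0.000e+00  f'(a)=-4.824e-02  a ← 170.799033 − (+0.000e+00/-4.824e-02) = 170.799033
converged: |Δa| < 1e-12 after 4 iterations
sag = a·(cosh(S/(2a)) − 1) = 170.799033·(cosh(0.414350) − 1) = 14.872835
T_max/T_min = cosh(S/(2a)) = 1.087078

a=170.799 sag=14.873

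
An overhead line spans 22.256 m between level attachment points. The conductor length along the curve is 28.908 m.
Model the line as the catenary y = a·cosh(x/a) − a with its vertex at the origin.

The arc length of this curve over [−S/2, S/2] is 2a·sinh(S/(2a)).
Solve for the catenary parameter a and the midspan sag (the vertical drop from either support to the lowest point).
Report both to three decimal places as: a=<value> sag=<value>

seed: a₀ = √(S³/(24(L−S))) = √(22.256³/(24·6.652)) = 8.309769
iter 1: u=1.339147  f(a)=+6.226e-01  f'(a)=-1.907e+00  a ← 8.309769 − (+6.226e-01/-1.907e+00) = 8.636211
iter 2: u=1.288528  f(a)=+3.857e-02  f'(a)=-1.678e+00  a ← 8.636211 − (+3.857e-02/-1.678e+00) = 8.659201
iter 3: u=1.285107  f(a)=+1.696e-04  f'(a)=-1.663e+00  a ← 8.659201 − (+1.696e-04/-1.663e+00) = 8.659303
iter 4: u=1.285092  f(a)=+3.312e-09  f'(a)=-1.663e+00  a ← 8.659303 − (+3.312e-09/-1.663e+00) = 8.659303
iter 5: u=1.285092  f(a)=-7.105e-15  f'(a)=-1.663e+00  a ← 8.659303 − (-7.105e-15/-1.663e+00) = 8.659303
converged: |Δa| < 1e-12 after 5 iterations
sag = a·(cosh(S/(2a)) − 1) = 8.659303·(cosh(1.285092) − 1) = 8.190078
T_max/T_min = cosh(S/(2a)) = 1.945813

a=8.659 sag=8.190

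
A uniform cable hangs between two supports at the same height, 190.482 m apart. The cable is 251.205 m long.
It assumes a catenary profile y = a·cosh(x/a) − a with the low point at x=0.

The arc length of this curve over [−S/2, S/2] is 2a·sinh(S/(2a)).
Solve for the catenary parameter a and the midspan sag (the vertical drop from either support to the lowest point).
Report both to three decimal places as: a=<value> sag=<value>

seed: a₀ = √(S³/(24(L−S))) = √(190.482³/(24·60.723)) = 68.865021
iter 1: u=1.383010  f(a)=+6.079e+00  f'(a)=-2.125e+00  a ← 68.865021 − (+6.079e+00/-2.125e+00) = 71.726051
iter 2: u=1.327844  f(a)=+3.994e-01  f'(a)=-1.854e+00  a ← 71.726051 − (+3.994e-01/-1.854e+00) = 71.941464
iter 3: u=1.323868  f(a)=+1.992e-03  f'(a)=-1.835e+00  a ← 71.941464 − (+1.992e-03/-1.835e+00) = 71.942549
iter 4: u=1.323848  f(a)=+5.008e-08  f'(a)=-1.835e+00  a ← 71.942549 − (+5.008e-08/-1.835e+00) = 71.942549
iter 5: u=1.323848  f(a)=+2.842e-14  f'(a)=-1.835e+00  a ← 71.942549 − (+2.842e-14/-1.835e+00) = 71.942549
converged: |Δa| < 1e-12 after 5 iterations
sag = a·(cosh(S/(2a)) − 1) = 71.942549·(cosh(1.323848) − 1) = 72.804535
T_max/T_min = cosh(S/(2a)) = 2.011982

a=71.943 sag=72.805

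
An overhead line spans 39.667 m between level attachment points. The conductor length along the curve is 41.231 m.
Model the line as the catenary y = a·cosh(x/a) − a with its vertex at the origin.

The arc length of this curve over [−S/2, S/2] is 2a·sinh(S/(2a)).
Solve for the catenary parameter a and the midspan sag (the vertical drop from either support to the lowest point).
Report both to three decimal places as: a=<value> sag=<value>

a=41.016 sag=4.889

seed: a₀ = √(S³/(24(L−S))) = √(39.667³/(24·1.564)) = 40.777448
iter 1: u=0.486384  f(a)=+1.860e-02  f'(a)=-7.854e-02  a ← 40.777448 − (+1.860e-02/-7.854e-02) = 41.014327
iter 2: u=0.483575  f(a)=+1.634e-04  f'(a)=-7.717e-02  a ← 41.014327 − (+1.634e-04/-7.717e-02) = 41.016444
iter 3: u=0.483550  f(a)=+1.284e-08  f'(a)=-7.715e-02  a ← 41.016444 − (+1.284e-08/-7.715e-02) = 41.016444
iter 4: u=0.483550  f(a)=+7.105e-15  f'(a)=-7.715e-02  a ← 41.016444 − (+7.105e-15/-7.715e-02) = 41.016444
converged: |Δa| < 1e-12 after 4 iterations
sag = a·(cosh(S/(2a)) − 1) = 41.016444·(cosh(0.483550) − 1) = 4.889411
T_max/T_min = cosh(S/(2a)) = 1.119206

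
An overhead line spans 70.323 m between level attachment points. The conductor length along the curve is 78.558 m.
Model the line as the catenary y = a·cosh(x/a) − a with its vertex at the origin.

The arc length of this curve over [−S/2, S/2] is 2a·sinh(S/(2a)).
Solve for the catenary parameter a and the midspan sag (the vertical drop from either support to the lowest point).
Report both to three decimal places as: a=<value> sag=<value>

a=42.665 sag=15.327

seed: a₀ = √(S³/(24(L−S))) = √(70.323³/(24·8.235)) = 41.947749
iter 1: u=0.838221  f(a)=+2.942e-01  f'(a)=-4.209e-01  a ← 41.947749 − (+2.942e-01/-4.209e-01) = 42.646669
iter 2: u=0.824484  f(a)=+7.514e-03  f'(a)=-3.997e-01  a ← 42.646669 − (+7.514e-03/-3.997e-01) = 42.665469
iter 3: u=0.824121  f(a)=+5.186e-06  f'(a)=-3.991e-01  a ← 42.665469 − (+5.186e-06/-3.991e-01) = 42.665482
iter 4: u=0.824121  f(a)=+2.473e-12  f'(a)=-3.991e-01  a ← 42.665482 − (+2.473e-12/-3.991e-01) = 42.665482
converged: |Δa| < 1e-12 after 4 iterations
sag = a·(cosh(S/(2a)) − 1) = 42.665482·(cosh(0.824121) − 1) = 15.327476
T_max/T_min = cosh(S/(2a)) = 1.359248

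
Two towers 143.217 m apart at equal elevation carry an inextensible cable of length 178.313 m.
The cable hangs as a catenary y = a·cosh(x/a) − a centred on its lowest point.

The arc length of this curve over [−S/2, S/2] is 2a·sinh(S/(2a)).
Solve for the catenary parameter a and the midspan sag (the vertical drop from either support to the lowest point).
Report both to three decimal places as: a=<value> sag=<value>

a=61.114 sag=46.978

seed: a₀ = √(S³/(24(L−S))) = √(143.217³/(24·35.096)) = 59.055102
iter 1: u=1.212571  f(a)=+2.672e+00  f'(a)=-1.373e+00  a ← 59.055102 − (+2.672e+00/-1.373e+00) = 61.001760
iter 2: u=1.173876  f(a)=+1.378e-01  f'(a)=-1.234e+00  a ← 61.001760 − (+1.378e-01/-1.234e+00) = 61.113403
iter 3: u=1.171732  f(a)=+4.107e-04  f'(a)=-1.227e+00  a ← 61.113403 − (+4.107e-04/-1.227e+00) = 61.113738
iter 4: u=1.171725  f(a)=+3.671e-09  f'(a)=-1.227e+00  a ← 61.113738 − (+3.671e-09/-1.227e+00) = 61.113738
iter 5: u=1.171725  f(a)=+2.842e-14  f'(a)=-1.227e+00  a ← 61.113738 − (+2.842e-14/-1.227e+00) = 61.113738
converged: |Δa| < 1e-12 after 5 iterations
sag = a·(cosh(S/(2a)) − 1) = 61.113738·(cosh(1.171725) − 1) = 46.977753
T_max/T_min = cosh(S/(2a)) = 1.768694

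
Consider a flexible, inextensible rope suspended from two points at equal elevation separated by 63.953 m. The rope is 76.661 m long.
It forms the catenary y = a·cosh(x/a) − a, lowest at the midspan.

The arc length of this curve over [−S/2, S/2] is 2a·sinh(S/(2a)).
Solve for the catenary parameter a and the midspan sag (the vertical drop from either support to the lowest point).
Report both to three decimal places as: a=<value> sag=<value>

seed: a₀ = √(S³/(24(L−S))) = √(63.953³/(24·12.708)) = 29.285130
iter 1: u=1.091902  f(a)=+7.794e-01  f'(a)=-9.759e-01  a ← 29.285130 − (+7.794e-01/-9.759e-01) = 30.083833
iter 2: u=1.062913  f(a)=+3.302e-02  f'(a)=-8.947e-01  a ← 30.083833 − (+3.302e-02/-8.947e-01) = 30.120742
iter 3: u=1.061611  f(a)=+6.510e-05  f'(a)=-8.912e-01  a ← 30.120742 − (+6.510e-05/-8.912e-01) = 30.120815
iter 4: u=1.061608  f(a)=+2.540e-10  f'(a)=-8.912e-01  a ← 30.120815 − (+2.540e-10/-8.912e-01) = 30.120815
iter 5: u=1.061608  f(a)=-2.842e-14  f'(a)=-8.912e-01  a ← 30.120815 − (-2.842e-14/-8.912e-01) = 30.120815
converged: |Δa| < 1e-12 after 5 iterations
sag = a·(cosh(S/(2a)) − 1) = 30.120815·(cosh(1.061608) − 1) = 18.628449
T_max/T_min = cosh(S/(2a)) = 1.618458

a=30.121 sag=18.628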